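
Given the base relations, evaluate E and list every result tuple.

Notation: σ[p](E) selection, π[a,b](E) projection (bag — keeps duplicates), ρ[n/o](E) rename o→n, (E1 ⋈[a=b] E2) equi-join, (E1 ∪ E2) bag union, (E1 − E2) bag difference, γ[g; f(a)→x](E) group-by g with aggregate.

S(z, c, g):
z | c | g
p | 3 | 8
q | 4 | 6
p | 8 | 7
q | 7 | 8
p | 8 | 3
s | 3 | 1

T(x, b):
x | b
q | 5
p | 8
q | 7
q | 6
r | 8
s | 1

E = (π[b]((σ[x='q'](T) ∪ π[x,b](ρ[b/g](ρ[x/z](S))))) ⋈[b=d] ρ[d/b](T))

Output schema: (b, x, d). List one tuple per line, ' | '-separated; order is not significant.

Stepwise |·|:
  T → 6
  σ[x='q'](T) → 3
  S → 6
  ρ[x/z](S) → 6
  ρ[b/g](ρ[x/z](S)) → 6
  π[x,b](ρ[b/g](ρ[x/z](S))) → 6
  (σ[x='q'](T) ∪ π[x,b](ρ[b/g](ρ[x/z](S)))) → 9
  π[b]((σ[x='q'](T) ∪ π[x,b](ρ[b/g](ρ[x/z](S))))) → 9
  T → 6
  ρ[d/b](T) → 6
  (π[b]((σ[x='q'](T) ∪ π[x,b](ρ[b/g](ρ[x/z](S))))) ⋈[b=d] ρ[d/b](T)) → 10

== RESULT ==
b | x | d
1 | s | 1
5 | q | 5
6 | q | 6
6 | q | 6
7 | q | 7
7 | q | 7
8 | p | 8
8 | p | 8
8 | r | 8
8 | r | 8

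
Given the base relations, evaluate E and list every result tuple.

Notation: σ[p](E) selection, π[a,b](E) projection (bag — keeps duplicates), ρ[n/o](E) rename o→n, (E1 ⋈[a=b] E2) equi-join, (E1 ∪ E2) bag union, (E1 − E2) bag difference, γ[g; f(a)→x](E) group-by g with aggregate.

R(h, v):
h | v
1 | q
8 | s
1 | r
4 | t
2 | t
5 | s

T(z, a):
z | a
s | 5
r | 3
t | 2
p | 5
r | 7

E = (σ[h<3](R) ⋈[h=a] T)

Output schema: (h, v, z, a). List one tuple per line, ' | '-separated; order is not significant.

Per-node cardinality:
  R → 6
  σ[h<3](R) → 3
  T → 5
  (σ[h<3](R) ⋈[h=a] T) → 1

== RESULT ==
h | v | z | a
2 | t | t | 2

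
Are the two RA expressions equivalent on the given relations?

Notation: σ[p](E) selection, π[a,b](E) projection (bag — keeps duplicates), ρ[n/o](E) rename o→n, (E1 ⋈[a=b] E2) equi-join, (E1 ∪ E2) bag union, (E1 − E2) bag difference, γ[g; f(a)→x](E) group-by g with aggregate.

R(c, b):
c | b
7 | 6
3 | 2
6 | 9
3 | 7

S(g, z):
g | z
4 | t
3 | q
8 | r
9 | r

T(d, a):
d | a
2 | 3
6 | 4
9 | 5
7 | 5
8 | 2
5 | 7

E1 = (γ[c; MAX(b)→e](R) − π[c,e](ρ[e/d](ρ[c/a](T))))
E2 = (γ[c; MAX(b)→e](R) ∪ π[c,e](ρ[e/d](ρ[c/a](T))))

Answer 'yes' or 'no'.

E1 subexpression sizes:
  R → 4
  γ[c; MAX(b)→e](R) → 3
  T → 6
  ρ[c/a](T) → 6
  ρ[e/d](ρ[c/a](T)) → 6
  π[c,e](ρ[e/d](ρ[c/a](T))) → 6
  (γ[c; MAX(b)→e](R) − π[c,e](ρ[e/d](ρ[c/a](T)))) → 3
E2 subexpression sizes:
  R → 4
  γ[c; MAX(b)→e](R) → 3
  T → 6
  ρ[c/a](T) → 6
  ρ[e/d](ρ[c/a](T)) → 6
  π[c,e](ρ[e/d](ρ[c/a](T))) → 6
  (γ[c; MAX(b)→e](R) ∪ π[c,e](ρ[e/d](ρ[c/a](T)))) → 9

E1 result:
c | e
3 | 7
6 | 9
7 | 6
E2 result:
c | e
2 | 8
3 | 2
3 | 7
4 | 6
5 | 7
5 | 9
6 | 9
7 | 5
7 | 6
Witness: (4, 6) appears 0× in E1 but 1× in E2.

no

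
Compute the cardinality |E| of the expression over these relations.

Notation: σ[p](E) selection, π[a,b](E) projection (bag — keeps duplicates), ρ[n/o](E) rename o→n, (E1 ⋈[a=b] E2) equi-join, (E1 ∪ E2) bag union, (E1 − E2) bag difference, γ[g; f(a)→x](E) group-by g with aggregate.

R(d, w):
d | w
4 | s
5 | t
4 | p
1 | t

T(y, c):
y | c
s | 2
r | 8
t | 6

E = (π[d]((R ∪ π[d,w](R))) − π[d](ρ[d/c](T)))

Subexpression sizes:
  R → 4
  R → 4
  π[d,w](R) → 4
  (R ∪ π[d,w](R)) → 8
  π[d]((R ∪ π[d,w](R))) → 8
  T → 3
  ρ[d/c](T) → 3
  π[d](ρ[d/c](T)) → 3
  (π[d]((R ∪ π[d,w](R))) − π[d](ρ[d/c](T))) → 8

|E| = 8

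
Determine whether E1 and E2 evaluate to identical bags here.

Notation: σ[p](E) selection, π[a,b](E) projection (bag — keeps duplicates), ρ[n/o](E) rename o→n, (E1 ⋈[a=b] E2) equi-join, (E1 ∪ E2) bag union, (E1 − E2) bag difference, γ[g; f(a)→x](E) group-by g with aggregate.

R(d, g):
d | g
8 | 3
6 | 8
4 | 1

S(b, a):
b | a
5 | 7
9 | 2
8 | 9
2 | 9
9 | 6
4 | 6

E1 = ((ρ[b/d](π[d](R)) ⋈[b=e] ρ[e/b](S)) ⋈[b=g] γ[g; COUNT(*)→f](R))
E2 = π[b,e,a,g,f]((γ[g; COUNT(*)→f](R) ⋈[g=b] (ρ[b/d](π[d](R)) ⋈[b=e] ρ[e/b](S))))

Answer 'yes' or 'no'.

E1 stepwise |·|:
  R → 3
  π[d](R) → 3
  ρ[b/d](π[d](R)) → 3
  S → 6
  ρ[e/b](S) → 6
  (ρ[b/d](π[d](R)) ⋈[b=e] ρ[e/b](S)) → 2
  R → 3
  γ[g; COUNT(*)→f](R) → 3
  ((ρ[b/d](π[d](R)) ⋈[b=e] ρ[e/b](S)) ⋈[b=g] γ[g; COUNT(*)→f](R)) → 1
E2 stepwise |·|:
  R → 3
  γ[g; COUNT(*)→f](R) → 3
  R → 3
  π[d](R) → 3
  ρ[b/d](π[d](R)) → 3
  S → 6
  ρ[e/b](S) → 6
  (ρ[b/d](π[d](R)) ⋈[b=e] ρ[e/b](S)) → 2
  (γ[g; COUNT(*)→f](R) ⋈[g=b] (ρ[b/d](π[d](R)) ⋈[b=e] ρ[e/b](S))) → 1
  π[b,e,a,g,f]((γ[g; COUNT(*)→f](R) ⋈[g=b] (ρ[b/d](π[d](R)) ⋈[b=e] ρ[e/b](S)))) → 1

E1 and E2 produce the same multiset:
b | e | a | g | f
8 | 8 | 9 | 8 | 1

yes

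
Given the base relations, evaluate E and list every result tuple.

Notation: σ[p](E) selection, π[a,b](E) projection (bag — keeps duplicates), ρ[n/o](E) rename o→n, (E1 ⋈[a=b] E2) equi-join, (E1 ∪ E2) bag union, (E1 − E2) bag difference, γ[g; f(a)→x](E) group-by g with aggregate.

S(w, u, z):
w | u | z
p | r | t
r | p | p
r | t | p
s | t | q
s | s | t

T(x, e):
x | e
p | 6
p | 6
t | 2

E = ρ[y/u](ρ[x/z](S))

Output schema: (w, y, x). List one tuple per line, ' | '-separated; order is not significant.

Row counts bottom-up:
  S → 5
  ρ[x/z](S) → 5
  ρ[y/u](ρ[x/z](S)) → 5

== RESULT ==
w | y | x
p | r | t
r | p | p
r | t | p
s | s | t
s | t | q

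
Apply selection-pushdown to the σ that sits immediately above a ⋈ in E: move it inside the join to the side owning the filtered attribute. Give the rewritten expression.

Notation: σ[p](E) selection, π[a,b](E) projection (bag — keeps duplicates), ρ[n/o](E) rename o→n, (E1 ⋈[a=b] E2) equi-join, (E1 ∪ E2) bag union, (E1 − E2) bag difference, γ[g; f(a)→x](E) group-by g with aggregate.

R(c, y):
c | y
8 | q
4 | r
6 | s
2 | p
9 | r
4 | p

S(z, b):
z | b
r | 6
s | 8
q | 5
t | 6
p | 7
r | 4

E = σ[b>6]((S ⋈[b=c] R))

σ filters on b, owned by the left side.
E' = (σ[b>6](S) ⋈[b=c] R)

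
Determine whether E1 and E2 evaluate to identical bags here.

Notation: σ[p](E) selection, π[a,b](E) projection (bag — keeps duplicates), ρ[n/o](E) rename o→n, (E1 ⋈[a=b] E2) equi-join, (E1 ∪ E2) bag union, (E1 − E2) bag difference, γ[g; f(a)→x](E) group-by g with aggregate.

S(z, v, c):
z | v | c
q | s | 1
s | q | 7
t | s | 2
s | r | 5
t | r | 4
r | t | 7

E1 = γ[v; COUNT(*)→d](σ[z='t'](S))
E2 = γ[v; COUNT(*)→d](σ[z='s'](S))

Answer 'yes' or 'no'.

E1 row counts bottom-up:
  S → 6
  σ[z='t'](S) → 2
  γ[v; COUNT(*)→d](σ[z='t'](S)) → 2
E2 row counts bottom-up:
  S → 6
  σ[z='s'](S) → 2
  γ[v; COUNT(*)→d](σ[z='s'](S)) → 2

E1 result:
v | d
r | 1
s | 1
E2 result:
v | d
q | 1
r | 1
Witness: ('s', 1) appears 1× in E1 but 0× in E2.

no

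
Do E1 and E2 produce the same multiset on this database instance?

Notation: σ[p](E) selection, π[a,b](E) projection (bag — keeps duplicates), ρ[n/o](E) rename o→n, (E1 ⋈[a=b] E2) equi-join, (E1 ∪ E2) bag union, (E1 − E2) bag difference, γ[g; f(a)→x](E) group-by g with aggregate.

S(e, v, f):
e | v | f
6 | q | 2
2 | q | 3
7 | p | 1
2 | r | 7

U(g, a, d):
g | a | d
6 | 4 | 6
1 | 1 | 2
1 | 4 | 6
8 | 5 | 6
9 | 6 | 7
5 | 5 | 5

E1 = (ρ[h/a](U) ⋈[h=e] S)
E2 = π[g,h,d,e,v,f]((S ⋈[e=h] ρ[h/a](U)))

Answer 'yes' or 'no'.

E1 row counts bottom-up:
  U → 6
  ρ[h/a](U) → 6
  S → 4
  (ρ[h/a](U) ⋈[h=e] S) → 1
E2 row counts bottom-up:
  S → 4
  U → 6
  ρ[h/a](U) → 6
  (S ⋈[e=h] ρ[h/a](U)) → 1
  π[g,h,d,e,v,f]((S ⋈[e=h] ρ[h/a](U))) → 1

E1 and E2 produce the same multiset:
g | h | d | e | v | f
9 | 6 | 7 | 6 | q | 2

yes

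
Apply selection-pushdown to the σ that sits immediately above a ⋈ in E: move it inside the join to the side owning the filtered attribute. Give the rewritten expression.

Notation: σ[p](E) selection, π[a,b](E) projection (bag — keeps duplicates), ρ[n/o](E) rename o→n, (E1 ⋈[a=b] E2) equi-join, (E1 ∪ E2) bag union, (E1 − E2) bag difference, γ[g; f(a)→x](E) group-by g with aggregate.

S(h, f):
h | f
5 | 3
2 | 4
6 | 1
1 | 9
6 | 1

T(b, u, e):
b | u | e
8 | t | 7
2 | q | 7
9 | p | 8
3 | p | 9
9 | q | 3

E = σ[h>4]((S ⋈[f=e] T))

σ filters on h, owned by the left side.
E' = (σ[h>4](S) ⋈[f=e] T)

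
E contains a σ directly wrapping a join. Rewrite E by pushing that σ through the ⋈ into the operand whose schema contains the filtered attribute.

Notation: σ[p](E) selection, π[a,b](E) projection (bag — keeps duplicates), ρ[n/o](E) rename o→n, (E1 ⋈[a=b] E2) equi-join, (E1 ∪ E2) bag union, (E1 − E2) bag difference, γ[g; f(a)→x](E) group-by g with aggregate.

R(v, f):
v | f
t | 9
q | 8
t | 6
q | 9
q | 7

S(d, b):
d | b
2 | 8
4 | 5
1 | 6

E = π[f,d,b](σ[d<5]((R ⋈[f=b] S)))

σ filters on d, owned by the right side.
E' = π[f,d,b]((R ⋈[f=b] σ[d<5](S)))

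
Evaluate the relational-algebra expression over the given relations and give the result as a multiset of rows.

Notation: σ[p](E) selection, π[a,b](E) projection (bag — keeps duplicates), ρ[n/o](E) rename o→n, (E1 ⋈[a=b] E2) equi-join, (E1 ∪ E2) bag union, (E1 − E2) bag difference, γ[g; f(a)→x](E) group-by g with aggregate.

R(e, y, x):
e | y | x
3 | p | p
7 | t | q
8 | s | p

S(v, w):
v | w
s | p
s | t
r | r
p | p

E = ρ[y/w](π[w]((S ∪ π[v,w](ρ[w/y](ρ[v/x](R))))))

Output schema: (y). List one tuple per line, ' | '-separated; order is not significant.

Stepwise |·|:
  S → 4
  R → 3
  ρ[v/x](R) → 3
  ρ[w/y](ρ[v/x](R)) → 3
  π[v,w](ρ[w/y](ρ[v/x](R))) → 3
  (S ∪ π[v,w](ρ[w/y](ρ[v/x](R)))) → 7
  π[w]((S ∪ π[v,w](ρ[w/y](ρ[v/x](R))))) → 7
  ρ[y/w](π[w]((S ∪ π[v,w](ρ[w/y](ρ[v/x](R)))))) → 7

== RESULT ==
y
p
p
p
r
s
t
t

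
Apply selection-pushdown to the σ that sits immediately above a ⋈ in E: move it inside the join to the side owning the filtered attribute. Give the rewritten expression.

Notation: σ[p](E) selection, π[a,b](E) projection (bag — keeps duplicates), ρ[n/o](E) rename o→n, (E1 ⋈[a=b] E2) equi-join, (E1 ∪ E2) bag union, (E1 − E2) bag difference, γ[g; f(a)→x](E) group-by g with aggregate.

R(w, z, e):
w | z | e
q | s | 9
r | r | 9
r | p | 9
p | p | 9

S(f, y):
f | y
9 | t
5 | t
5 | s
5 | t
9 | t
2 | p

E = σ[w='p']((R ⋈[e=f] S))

σ filters on w, owned by the left side.
E' = (σ[w='p'](R) ⋈[e=f] S)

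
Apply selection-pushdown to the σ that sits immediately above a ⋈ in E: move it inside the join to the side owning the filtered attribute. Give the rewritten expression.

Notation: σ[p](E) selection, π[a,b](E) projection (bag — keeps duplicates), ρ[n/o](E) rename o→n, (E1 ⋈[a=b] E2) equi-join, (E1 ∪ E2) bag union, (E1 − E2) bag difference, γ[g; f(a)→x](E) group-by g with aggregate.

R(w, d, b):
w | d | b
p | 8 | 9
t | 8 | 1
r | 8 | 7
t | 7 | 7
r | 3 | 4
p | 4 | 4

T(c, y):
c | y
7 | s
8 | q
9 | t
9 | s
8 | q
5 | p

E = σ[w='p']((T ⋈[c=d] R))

σ filters on w, owned by the right side.
E' = (T ⋈[c=d] σ[w='p'](R))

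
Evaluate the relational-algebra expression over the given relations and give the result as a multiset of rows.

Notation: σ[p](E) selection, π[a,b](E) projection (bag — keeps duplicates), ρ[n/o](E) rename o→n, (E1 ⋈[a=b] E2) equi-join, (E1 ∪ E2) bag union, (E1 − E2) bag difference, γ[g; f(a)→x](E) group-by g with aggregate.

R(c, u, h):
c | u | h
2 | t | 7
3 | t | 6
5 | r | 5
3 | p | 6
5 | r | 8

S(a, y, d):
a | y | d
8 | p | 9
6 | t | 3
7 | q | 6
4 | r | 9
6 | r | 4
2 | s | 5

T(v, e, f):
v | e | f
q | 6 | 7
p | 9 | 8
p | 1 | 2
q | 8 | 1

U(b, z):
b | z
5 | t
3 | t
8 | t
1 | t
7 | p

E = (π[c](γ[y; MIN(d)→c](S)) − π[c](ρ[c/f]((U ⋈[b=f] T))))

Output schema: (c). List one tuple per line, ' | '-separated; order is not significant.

Row counts bottom-up:
  S → 6
  γ[y; MIN(d)→c](S) → 5
  π[c](γ[y; MIN(d)→c](S)) → 5
  U → 5
  T → 4
  (U ⋈[b=f] T) → 3
  ρ[c/f]((U ⋈[b=f] T)) → 3
  π[c](ρ[c/f]((U ⋈[b=f] T))) → 3
  (π[c](γ[y; MIN(d)→c](S)) − π[c](ρ[c/f]((U ⋈[b=f] T)))) → 5

== RESULT ==
c
3
4
5
6
9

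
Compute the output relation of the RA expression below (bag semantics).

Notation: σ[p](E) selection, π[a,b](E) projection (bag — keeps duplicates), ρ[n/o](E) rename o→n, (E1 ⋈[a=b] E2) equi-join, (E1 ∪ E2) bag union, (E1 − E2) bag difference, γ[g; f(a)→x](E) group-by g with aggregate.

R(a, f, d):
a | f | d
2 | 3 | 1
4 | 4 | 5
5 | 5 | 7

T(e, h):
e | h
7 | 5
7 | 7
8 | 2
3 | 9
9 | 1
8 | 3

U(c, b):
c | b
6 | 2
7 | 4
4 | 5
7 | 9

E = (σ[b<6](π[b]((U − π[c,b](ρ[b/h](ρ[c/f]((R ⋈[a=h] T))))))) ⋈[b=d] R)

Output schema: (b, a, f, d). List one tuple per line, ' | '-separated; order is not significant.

Row counts bottom-up:
  U → 4
  R → 3
  T → 6
  (R ⋈[a=h] T) → 2
  ρ[c/f]((R ⋈[a=h] T)) → 2
  ρ[b/h](ρ[c/f]((R ⋈[a=h] T))) → 2
  π[c,b](ρ[b/h](ρ[c/f]((R ⋈[a=h] T)))) → 2
  (U − π[c,b](ρ[b/h](ρ[c/f]((R ⋈[a=h] T))))) → 4
  π[b]((U − π[c,b](ρ[b/h](ρ[c/f]((R ⋈[a=h] T)))))) → 4
  σ[b<6](π[b]((U − π[c,b](ρ[b/h](ρ[c/f]((R ⋈[a=h] T))))))) → 3
  R → 3
  (σ[b<6](π[b]((U − π[c,b](ρ[b/h](ρ[c/f]((R ⋈[a=h] T))))))) ⋈[b=d] R) → 1

== RESULT ==
b | a | f | d
5 | 4 | 4 | 5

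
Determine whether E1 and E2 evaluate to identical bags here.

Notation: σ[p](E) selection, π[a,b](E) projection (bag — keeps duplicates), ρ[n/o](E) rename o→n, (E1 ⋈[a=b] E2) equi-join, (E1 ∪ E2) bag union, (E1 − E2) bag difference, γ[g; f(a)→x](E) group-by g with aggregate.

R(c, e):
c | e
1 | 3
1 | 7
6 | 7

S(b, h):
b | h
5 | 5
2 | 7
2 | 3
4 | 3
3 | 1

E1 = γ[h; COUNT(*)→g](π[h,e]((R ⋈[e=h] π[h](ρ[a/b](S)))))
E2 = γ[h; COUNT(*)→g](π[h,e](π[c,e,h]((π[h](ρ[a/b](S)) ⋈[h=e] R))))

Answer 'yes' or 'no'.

E1 subexpression sizes:
  R → 3
  S → 5
  ρ[a/b](S) → 5
  π[h](ρ[a/b](S)) → 5
  (R ⋈[e=h] π[h](ρ[a/b](S))) → 4
  π[h,e]((R ⋈[e=h] π[h](ρ[a/b](S)))) → 4
  γ[h; COUNT(*)→g](π[h,e]((R ⋈[e=h] π[h](ρ[a/b](S))))) → 2
E2 subexpression sizes:
  S → 5
  ρ[a/b](S) → 5
  π[h](ρ[a/b](S)) → 5
  R → 3
  (π[h](ρ[a/b](S)) ⋈[h=e] R) → 4
  π[c,e,h]((π[h](ρ[a/b](S)) ⋈[h=e] R)) → 4
  π[h,e](π[c,e,h]((π[h](ρ[a/b](S)) ⋈[h=e] R))) → 4
  γ[h; COUNT(*)→g](π[h,e](π[c,e,h]((π[h](ρ[a/b](S)) ⋈[h=e] R)))) → 2

E1 and E2 produce the same multiset:
h | g
3 | 2
7 | 2

yes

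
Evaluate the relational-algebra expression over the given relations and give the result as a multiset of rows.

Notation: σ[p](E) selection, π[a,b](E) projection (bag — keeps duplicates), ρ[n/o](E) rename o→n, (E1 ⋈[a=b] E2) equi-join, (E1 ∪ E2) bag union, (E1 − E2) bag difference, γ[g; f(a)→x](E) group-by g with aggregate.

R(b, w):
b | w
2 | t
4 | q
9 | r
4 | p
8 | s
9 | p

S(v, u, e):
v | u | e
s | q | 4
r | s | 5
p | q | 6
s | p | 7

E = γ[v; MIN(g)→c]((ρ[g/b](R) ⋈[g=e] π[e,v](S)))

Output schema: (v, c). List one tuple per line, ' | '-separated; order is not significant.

Subexpression sizes:
  R → 6
  ρ[g/b](R) → 6
  S → 4
  π[e,v](S) → 4
  (ρ[g/b](R) ⋈[g=e] π[e,v](S)) → 2
  γ[v; MIN(g)→c]((ρ[g/b](R) ⋈[g=e] π[e,v](S))) → 1

== RESULT ==
v | c
s | 4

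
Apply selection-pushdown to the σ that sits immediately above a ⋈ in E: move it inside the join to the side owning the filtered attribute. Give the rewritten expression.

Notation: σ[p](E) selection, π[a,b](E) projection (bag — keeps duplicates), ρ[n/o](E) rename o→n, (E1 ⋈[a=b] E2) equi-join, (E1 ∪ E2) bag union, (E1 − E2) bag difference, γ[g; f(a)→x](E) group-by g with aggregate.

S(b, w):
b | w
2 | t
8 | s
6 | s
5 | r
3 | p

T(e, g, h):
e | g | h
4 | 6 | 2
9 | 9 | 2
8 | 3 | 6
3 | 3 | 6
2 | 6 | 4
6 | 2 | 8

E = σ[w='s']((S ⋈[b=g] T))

σ filters on w, owned by the left side.
E' = (σ[w='s'](S) ⋈[b=g] T)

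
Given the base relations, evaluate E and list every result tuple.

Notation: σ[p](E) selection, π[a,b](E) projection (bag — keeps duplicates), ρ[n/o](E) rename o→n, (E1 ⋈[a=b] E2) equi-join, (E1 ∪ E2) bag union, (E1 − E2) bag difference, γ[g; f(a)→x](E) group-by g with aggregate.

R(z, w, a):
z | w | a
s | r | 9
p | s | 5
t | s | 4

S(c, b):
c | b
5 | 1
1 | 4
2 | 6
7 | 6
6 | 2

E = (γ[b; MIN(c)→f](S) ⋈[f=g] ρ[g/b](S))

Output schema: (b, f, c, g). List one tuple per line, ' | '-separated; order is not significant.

Row counts bottom-up:
  S → 5
  γ[b; MIN(c)→f](S) → 4
  S → 5
  ρ[g/b](S) → 5
  (γ[b; MIN(c)→f](S) ⋈[f=g] ρ[g/b](S)) → 4

== RESULT ==
b | f | c | g
2 | 6 | 2 | 6
2 | 6 | 7 | 6
4 | 1 | 5 | 1
6 | 2 | 6 | 2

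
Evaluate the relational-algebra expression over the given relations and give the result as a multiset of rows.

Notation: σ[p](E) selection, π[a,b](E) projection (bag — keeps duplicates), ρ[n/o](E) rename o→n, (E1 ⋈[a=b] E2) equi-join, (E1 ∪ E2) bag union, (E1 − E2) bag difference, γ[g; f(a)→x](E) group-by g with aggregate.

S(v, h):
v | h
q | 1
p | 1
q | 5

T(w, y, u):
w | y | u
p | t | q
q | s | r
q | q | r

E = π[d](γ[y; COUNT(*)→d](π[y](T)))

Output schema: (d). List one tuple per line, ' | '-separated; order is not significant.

Subexpression sizes:
  T → 3
  π[y](T) → 3
  γ[y; COUNT(*)→d](π[y](T)) → 3
  π[d](γ[y; COUNT(*)→d](π[y](T))) → 3

== RESULT ==
d
1
1
1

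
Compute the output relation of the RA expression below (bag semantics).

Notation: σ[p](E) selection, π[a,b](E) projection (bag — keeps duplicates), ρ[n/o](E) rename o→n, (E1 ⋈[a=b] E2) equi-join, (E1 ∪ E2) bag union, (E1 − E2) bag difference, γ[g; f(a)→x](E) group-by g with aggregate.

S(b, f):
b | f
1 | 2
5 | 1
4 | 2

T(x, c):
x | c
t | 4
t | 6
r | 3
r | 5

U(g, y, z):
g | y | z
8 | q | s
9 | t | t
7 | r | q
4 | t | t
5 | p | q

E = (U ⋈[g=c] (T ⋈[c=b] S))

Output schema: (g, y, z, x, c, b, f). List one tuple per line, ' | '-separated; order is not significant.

Per-node cardinality:
  U → 5
  T → 4
  S → 3
  (T ⋈[c=b] S) → 2
  (U ⋈[g=c] (T ⋈[c=b] S)) → 2

== RESULT ==
g | y | z | x | c | b | f
4 | t | t | t | 4 | 4 | 2
5 | p | q | r | 5 | 5 | 1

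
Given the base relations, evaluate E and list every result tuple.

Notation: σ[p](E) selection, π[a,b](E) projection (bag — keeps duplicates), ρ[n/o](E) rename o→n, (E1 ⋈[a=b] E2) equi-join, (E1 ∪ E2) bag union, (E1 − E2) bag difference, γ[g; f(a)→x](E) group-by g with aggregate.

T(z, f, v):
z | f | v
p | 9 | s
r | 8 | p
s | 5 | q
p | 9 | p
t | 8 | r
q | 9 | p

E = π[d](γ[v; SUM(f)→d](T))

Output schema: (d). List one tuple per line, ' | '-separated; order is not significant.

Subexpression sizes:
  T → 6
  γ[v; SUM(f)→d](T) → 4
  π[d](γ[v; SUM(f)→d](T)) → 4

== RESULT ==
d
5
8
9
26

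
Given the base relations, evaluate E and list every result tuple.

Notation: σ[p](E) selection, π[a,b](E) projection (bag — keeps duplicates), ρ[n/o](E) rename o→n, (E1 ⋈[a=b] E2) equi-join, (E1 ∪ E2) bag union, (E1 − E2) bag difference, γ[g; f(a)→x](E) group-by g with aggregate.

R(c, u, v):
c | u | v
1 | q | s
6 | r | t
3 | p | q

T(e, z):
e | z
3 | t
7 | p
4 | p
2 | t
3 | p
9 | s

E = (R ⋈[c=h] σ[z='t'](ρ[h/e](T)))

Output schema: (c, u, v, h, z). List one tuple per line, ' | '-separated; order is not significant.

Row counts bottom-up:
  R → 3
  T → 6
  ρ[h/e](T) → 6
  σ[z='t'](ρ[h/e](T)) → 2
  (R ⋈[c=h] σ[z='t'](ρ[h/e](T))) → 1

== RESULT ==
c | u | v | h | z
3 | p | q | 3 | t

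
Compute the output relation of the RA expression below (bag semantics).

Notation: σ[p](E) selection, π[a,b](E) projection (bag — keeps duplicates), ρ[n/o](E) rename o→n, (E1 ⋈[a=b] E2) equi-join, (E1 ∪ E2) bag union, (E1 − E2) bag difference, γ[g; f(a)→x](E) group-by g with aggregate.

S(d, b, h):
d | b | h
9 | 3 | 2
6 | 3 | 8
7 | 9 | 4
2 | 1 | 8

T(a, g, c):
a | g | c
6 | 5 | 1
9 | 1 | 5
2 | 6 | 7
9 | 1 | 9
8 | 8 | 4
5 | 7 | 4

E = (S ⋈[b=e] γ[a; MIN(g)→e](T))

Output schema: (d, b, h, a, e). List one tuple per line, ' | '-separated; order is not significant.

Per-node cardinality:
  S → 4
  T → 6
  γ[a; MIN(g)→e](T) → 5
  (S ⋈[b=e] γ[a; MIN(g)→e](T)) → 1

== RESULT ==
d | b | h | a | e
2 | 1 | 8 | 9 | 1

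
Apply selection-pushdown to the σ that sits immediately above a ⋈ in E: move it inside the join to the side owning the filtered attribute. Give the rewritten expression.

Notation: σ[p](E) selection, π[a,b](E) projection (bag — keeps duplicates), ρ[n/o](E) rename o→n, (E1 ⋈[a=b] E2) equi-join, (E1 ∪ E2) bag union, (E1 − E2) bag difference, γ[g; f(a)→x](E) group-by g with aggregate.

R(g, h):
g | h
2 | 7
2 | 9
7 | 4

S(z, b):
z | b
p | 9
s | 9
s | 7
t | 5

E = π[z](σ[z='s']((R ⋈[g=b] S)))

σ filters on z, owned by the right side.
E' = π[z]((R ⋈[g=b] σ[z='s'](S)))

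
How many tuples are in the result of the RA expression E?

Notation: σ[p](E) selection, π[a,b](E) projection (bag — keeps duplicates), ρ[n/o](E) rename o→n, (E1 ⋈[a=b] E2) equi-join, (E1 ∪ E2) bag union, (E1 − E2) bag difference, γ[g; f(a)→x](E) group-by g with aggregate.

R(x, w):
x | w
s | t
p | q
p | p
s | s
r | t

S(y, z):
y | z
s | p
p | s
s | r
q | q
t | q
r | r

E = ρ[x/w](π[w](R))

Row counts bottom-up:
  R → 5
  π[w](R) → 5
  ρ[x/w](π[w](R)) → 5

|E| = 5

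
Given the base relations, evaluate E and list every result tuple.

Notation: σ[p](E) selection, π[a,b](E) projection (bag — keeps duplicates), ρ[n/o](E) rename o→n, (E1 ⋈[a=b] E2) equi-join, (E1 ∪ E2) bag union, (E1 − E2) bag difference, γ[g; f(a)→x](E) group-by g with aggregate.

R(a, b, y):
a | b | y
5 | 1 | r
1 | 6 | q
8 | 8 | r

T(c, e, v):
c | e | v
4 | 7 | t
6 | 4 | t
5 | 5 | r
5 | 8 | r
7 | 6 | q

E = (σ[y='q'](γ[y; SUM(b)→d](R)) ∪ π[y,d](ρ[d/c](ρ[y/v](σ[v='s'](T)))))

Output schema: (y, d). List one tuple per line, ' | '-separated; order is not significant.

Row counts bottom-up:
  R → 3
  γ[y; SUM(b)→d](R) → 2
  σ[y='q'](γ[y; SUM(b)→d](R)) → 1
  T → 5
  σ[v='s'](T) → 0
  ρ[y/v](σ[v='s'](T)) → 0
  ρ[d/c](ρ[y/v](σ[v='s'](T))) → 0
  π[y,d](ρ[d/c](ρ[y/v](σ[v='s'](T)))) → 0
  (σ[y='q'](γ[y; SUM(b)→d](R)) ∪ π[y,d](ρ[d/c](ρ[y/v](σ[v='s'](T))))) → 1

== RESULT ==
y | d
q | 6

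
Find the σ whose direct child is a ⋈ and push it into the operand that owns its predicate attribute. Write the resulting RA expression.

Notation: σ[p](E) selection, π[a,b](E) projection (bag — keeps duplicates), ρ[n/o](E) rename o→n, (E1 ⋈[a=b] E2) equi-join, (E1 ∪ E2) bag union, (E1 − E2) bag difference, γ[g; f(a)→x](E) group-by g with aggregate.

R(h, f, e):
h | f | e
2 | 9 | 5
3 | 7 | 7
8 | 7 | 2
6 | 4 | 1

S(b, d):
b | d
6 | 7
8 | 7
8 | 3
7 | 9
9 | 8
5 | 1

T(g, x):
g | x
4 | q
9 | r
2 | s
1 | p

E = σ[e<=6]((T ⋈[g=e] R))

σ filters on e, owned by the right side.
E' = (T ⋈[g=e] σ[e<=6](R))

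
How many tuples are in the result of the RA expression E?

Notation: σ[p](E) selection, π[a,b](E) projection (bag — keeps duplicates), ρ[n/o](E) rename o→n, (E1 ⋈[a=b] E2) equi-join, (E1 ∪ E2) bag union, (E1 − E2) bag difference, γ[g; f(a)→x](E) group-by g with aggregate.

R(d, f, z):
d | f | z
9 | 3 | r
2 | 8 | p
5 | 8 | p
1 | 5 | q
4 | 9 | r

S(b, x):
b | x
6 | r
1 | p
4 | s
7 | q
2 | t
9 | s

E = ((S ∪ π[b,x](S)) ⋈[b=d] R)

Row counts bottom-up:
  S → 6
  S → 6
  π[b,x](S) → 6
  (S ∪ π[b,x](S)) → 12
  R → 5
  ((S ∪ π[b,x](S)) ⋈[b=d] R) → 8

|E| = 8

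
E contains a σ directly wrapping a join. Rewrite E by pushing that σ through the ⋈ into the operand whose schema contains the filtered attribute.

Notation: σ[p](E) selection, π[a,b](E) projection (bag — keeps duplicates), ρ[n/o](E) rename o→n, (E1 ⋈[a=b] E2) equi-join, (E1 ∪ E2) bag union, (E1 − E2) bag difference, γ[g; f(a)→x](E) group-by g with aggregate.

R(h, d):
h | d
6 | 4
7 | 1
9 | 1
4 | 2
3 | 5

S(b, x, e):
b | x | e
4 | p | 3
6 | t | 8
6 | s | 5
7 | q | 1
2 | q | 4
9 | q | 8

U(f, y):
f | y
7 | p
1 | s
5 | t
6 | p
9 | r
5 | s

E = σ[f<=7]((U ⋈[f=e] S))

σ filters on f, owned by the left side.
E' = (σ[f<=7](U) ⋈[f=e] S)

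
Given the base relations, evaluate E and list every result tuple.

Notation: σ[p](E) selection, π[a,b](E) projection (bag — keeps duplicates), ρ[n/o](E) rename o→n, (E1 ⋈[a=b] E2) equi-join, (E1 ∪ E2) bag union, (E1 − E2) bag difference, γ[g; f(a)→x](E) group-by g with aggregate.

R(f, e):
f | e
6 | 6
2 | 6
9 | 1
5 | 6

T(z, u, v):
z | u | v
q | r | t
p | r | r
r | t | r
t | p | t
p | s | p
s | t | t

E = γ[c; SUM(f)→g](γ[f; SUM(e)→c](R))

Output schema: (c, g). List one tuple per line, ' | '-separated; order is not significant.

Row counts bottom-up:
  R → 4
  γ[f; SUM(e)→c](R) → 4
  γ[c; SUM(f)→g](γ[f; SUM(e)→c](R)) → 2

== RESULT ==
c | g
1 | 9
6 | 13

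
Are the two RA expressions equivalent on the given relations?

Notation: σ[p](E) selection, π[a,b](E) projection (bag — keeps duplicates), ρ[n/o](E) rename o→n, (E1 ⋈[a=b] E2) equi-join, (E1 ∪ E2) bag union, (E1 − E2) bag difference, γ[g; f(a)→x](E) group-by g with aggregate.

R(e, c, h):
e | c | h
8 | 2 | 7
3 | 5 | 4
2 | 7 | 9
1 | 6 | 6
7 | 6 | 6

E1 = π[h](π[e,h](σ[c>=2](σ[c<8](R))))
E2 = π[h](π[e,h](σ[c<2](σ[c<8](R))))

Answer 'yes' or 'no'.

E1 subexpression sizes:
  R → 5
  σ[c<8](R) → 5
  σ[c>=2](σ[c<8](R)) → 5
  π[e,h](σ[c>=2](σ[c<8](R))) → 5
  π[h](π[e,h](σ[c>=2](σ[c<8](R)))) → 5
E2 subexpression sizes:
  R → 5
  σ[c<8](R) → 5
  σ[c<2](σ[c<8](R)) → 0
  π[e,h](σ[c<2](σ[c<8](R))) → 0
  π[h](π[e,h](σ[c<2](σ[c<8](R)))) → 0

E1 result:
h
4
6
6
7
9
E2 result:
h
(0 rows)
Witness: (6,) appears 2× in E1 but 0× in E2.

no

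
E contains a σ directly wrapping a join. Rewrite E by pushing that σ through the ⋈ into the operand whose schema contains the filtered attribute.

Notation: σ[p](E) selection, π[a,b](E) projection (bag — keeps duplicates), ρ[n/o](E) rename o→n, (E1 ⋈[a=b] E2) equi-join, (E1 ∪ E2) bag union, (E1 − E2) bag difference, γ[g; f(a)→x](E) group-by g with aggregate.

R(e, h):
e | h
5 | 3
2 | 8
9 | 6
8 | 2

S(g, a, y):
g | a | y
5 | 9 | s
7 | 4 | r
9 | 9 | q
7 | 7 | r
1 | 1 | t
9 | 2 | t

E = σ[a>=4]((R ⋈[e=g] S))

σ filters on a, owned by the right side.
E' = (R ⋈[e=g] σ[a>=4](S))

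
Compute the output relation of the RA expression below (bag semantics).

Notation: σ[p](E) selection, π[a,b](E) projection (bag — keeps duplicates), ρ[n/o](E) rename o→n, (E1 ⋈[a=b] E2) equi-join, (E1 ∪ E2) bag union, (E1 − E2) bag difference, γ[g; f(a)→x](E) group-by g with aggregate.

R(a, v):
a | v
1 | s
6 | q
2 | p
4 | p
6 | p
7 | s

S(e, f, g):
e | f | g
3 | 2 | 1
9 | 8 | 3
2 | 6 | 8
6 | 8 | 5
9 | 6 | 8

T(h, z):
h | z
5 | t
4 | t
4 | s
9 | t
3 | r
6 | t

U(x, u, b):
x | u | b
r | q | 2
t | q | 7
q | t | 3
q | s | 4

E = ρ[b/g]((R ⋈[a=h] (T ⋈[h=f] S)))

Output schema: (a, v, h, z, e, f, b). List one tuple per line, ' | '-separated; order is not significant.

Per-node cardinality:
  R → 6
  T → 6
  S → 5
  (T ⋈[h=f] S) → 2
  (R ⋈[a=h] (T ⋈[h=f] S)) → 4
  ρ[b/g]((R ⋈[a=h] (T ⋈[h=f] S))) → 4

== RESULT ==
a | v | h | z | e | f | b
6 | p | 6 | t | 2 | 6 | 8
6 | p | 6 | t | 9 | 6 | 8
6 | q | 6 | t | 2 | 6 | 8
6 | q | 6 | t | 9 | 6 | 8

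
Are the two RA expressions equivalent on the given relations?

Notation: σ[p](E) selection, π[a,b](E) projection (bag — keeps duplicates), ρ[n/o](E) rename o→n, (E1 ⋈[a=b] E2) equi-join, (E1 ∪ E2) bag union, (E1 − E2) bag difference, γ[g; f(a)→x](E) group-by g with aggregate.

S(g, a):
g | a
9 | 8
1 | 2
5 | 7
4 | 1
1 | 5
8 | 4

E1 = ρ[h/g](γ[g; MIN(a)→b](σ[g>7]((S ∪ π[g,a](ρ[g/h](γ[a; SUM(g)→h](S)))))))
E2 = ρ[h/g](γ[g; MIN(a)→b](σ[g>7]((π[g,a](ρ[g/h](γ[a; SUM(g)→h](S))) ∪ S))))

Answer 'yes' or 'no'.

E1 stepwise |·|:
  S → 6
  S → 6
  γ[a; SUM(g)→h](S) → 6
  ρ[g/h](γ[a; SUM(g)→h](S)) → 6
  π[g,a](ρ[g/h](γ[a; SUM(g)→h](S))) → 6
  (S ∪ π[g,a](ρ[g/h](γ[a; SUM(g)→h](S)))) → 12
  σ[g>7]((S ∪ π[g,a](ρ[g/h](γ[a; SUM(g)→h](S))))) → 4
  γ[g; MIN(a)→b](σ[g>7]((S ∪ π[g,a](ρ[g/h](γ[a; SUM(g)→h](S)))))) → 2
  ρ[h/g](γ[g; MIN(a)→b](σ[g>7]((S ∪ π[g,a](ρ[g/h](γ[a; SUM(g)→h](S))))))) → 2
E2 stepwise |·|:
  S → 6
  γ[a; SUM(g)→h](S) → 6
  ρ[g/h](γ[a; SUM(g)→h](S)) → 6
  π[g,a](ρ[g/h](γ[a; SUM(g)→h](S))) → 6
  S → 6
  (π[g,a](ρ[g/h](γ[a; SUM(g)→h](S))) ∪ S) → 12
  σ[g>7]((π[g,a](ρ[g/h](γ[a; SUM(g)→h](S))) ∪ S)) → 4
  γ[g; MIN(a)→b](σ[g>7]((π[g,a](ρ[g/h](γ[a; SUM(g)→h](S))) ∪ S))) → 2
  ρ[h/g](γ[g; MIN(a)→b](σ[g>7]((π[g,a](ρ[g/h](γ[a; SUM(g)→h](S))) ∪ S)))) → 2

E1 and E2 produce the same multiset:
h | b
8 | 4
9 | 8

yes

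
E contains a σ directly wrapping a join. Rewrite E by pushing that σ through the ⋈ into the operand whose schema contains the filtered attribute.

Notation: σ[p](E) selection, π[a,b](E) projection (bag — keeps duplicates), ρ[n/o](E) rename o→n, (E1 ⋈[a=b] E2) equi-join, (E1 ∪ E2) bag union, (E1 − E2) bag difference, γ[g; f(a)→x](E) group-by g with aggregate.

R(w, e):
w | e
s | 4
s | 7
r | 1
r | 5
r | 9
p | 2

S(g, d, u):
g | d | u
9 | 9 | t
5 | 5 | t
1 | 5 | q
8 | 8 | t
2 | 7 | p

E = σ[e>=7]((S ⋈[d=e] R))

σ filters on e, owned by the right side.
E' = (S ⋈[d=e] σ[e>=7](R))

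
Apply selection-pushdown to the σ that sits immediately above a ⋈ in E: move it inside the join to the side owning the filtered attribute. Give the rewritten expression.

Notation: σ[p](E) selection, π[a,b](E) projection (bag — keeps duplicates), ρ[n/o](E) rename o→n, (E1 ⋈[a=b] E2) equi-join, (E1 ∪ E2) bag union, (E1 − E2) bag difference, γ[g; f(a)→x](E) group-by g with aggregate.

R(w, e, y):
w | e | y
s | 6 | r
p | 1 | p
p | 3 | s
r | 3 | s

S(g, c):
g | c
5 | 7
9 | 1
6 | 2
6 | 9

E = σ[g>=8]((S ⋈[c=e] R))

σ filters on g, owned by the left side.
E' = (σ[g>=8](S) ⋈[c=e] R)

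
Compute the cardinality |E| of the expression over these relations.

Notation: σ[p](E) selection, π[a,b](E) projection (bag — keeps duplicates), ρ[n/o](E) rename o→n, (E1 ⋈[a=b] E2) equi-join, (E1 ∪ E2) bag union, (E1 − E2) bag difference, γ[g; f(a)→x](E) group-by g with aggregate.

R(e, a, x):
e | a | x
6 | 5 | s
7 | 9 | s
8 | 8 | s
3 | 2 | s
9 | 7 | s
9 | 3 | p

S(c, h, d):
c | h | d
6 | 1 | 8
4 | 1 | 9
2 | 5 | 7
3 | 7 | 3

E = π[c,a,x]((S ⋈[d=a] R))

Stepwise |·|:
  S → 4
  R → 6
  (S ⋈[d=a] R) → 4
  π[c,a,x]((S ⋈[d=a] R)) → 4

|E| = 4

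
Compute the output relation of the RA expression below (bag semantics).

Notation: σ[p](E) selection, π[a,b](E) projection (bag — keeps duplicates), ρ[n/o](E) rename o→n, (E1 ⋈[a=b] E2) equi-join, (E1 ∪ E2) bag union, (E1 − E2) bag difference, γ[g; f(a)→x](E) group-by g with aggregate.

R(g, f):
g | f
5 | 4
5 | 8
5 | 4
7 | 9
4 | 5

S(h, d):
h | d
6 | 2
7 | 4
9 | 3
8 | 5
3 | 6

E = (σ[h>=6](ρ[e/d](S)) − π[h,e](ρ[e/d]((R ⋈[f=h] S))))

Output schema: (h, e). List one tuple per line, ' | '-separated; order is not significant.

Subexpression sizes:
  S → 5
  ρ[e/d](S) → 5
  σ[h>=6](ρ[e/d](S)) → 4
  R → 5
  S → 5
  (R ⋈[f=h] S) → 2
  ρ[e/d]((R ⋈[f=h] S)) → 2
  π[h,e](ρ[e/d]((R ⋈[f=h] S))) → 2
  (σ[h>=6](ρ[e/d](S)) − π[h,e](ρ[e/d]((R ⋈[f=h] S)))) → 2

== RESULT ==
h | e
6 | 2
7 | 4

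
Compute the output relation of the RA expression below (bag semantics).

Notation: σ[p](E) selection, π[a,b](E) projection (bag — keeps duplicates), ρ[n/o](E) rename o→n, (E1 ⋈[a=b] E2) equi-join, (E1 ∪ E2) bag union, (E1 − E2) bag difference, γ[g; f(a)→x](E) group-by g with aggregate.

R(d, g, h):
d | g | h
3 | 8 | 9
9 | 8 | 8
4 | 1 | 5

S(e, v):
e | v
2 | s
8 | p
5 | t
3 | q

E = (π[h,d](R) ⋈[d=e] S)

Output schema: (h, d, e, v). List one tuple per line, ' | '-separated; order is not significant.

Subexpression sizes:
  R → 3
  π[h,d](R) → 3
  S → 4
  (π[h,d](R) ⋈[d=e] S) → 1

== RESULT ==
h | d | e | v
9 | 3 | 3 | q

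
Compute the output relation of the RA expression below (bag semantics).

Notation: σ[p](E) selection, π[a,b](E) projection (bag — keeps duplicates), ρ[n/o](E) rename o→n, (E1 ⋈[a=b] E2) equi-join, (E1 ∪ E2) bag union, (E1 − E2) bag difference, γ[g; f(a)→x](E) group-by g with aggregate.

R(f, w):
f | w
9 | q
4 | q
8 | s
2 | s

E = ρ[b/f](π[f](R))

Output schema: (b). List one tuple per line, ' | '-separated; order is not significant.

Subexpression sizes:
  R → 4
  π[f](R) → 4
  ρ[b/f](π[f](R)) → 4

== RESULT ==
b
2
4
8
9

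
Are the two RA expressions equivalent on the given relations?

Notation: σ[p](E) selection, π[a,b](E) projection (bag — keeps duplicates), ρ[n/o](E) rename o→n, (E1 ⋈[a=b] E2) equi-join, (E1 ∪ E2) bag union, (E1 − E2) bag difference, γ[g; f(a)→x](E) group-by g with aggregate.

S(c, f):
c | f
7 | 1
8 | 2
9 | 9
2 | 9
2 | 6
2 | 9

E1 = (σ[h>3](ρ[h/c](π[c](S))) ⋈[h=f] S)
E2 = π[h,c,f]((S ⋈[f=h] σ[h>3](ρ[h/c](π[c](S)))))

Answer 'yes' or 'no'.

E1 stepwise |·|:
  S → 6
  π[c](S) → 6
  ρ[h/c](π[c](S)) → 6
  σ[h>3](ρ[h/c](π[c](S))) → 3
  S → 6
  (σ[h>3](ρ[h/c](π[c](S))) ⋈[h=f] S) → 3
E2 stepwise |·|:
  S → 6
  S → 6
  π[c](S) → 6
  ρ[h/c](π[c](S)) → 6
  σ[h>3](ρ[h/c](π[c](S))) → 3
  (S ⋈[f=h] σ[h>3](ρ[h/c](π[c](S)))) → 3
  π[h,c,f]((S ⋈[f=h] σ[h>3](ρ[h/c](π[c](S))))) → 3

E1 and E2 produce the same multiset:
h | c | f
9 | 2 | 9
9 | 2 | 9
9 | 9 | 9

yes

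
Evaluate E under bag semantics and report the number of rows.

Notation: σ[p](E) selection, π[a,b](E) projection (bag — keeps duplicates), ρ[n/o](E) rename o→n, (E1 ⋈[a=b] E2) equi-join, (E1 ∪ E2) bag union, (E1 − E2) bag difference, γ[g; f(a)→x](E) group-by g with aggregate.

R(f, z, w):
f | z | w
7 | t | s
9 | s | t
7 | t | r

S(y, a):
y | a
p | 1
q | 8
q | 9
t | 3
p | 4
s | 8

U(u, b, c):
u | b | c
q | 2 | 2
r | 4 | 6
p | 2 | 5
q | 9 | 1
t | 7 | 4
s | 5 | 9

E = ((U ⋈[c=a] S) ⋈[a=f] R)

Per-node cardinality:
  U → 6
  S → 6
  (U ⋈[c=a] S) → 3
  R → 3
  ((U ⋈[c=a] S) ⋈[a=f] R) → 1

|E| = 1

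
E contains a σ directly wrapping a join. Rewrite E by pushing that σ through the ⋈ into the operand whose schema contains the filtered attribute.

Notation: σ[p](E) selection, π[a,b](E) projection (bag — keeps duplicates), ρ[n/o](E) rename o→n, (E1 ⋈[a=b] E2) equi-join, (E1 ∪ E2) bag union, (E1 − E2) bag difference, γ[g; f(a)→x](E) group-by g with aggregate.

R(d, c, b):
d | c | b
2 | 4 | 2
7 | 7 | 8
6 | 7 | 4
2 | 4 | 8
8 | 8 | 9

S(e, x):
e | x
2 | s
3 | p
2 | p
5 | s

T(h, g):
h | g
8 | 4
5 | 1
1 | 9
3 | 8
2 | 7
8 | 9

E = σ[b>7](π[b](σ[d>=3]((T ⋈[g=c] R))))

σ filters on d, owned by the right side.
E' = σ[b>7](π[b]((T ⋈[g=c] σ[d>=3](R))))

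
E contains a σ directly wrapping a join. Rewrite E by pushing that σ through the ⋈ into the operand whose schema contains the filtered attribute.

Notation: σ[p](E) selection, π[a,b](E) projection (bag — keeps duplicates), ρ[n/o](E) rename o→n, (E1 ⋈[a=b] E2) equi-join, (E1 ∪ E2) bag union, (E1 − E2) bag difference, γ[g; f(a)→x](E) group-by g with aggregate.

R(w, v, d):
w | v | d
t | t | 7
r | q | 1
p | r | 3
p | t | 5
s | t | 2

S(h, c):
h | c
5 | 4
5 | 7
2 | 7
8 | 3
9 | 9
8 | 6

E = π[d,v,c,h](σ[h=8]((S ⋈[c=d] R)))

σ filters on h, owned by the left side.
E' = π[d,v,c,h]((σ[h=8](S) ⋈[c=d] R))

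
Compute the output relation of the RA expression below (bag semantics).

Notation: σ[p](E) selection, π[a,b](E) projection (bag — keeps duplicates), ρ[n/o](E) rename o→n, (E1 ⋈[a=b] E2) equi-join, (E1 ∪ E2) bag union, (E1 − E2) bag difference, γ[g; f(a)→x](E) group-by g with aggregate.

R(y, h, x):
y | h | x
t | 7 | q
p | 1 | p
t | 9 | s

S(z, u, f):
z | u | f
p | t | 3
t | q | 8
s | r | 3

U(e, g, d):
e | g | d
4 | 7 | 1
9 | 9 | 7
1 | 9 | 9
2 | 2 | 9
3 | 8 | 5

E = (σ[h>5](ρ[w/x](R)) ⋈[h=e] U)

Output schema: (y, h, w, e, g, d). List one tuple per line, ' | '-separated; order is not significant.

Subexpression sizes:
  R → 3
  ρ[w/x](R) → 3
  σ[h>5](ρ[w/x](R)) → 2
  U → 5
  (σ[h>5](ρ[w/x](R)) ⋈[h=e] U) → 1

== RESULT ==
y | h | w | e | g | d
t | 9 | s | 9 | 9 | 7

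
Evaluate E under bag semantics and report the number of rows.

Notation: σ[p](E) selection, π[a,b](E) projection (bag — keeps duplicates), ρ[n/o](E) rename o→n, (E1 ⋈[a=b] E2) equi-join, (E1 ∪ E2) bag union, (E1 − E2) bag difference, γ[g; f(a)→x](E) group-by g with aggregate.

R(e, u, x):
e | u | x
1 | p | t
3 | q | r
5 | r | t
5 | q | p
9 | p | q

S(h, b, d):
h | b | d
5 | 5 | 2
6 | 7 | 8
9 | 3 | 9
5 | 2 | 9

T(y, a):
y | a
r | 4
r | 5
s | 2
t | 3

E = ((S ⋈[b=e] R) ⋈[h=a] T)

Subexpression sizes:
  S → 4
  R → 5
  (S ⋈[b=e] R) → 3
  T → 4
  ((S ⋈[b=e] R) ⋈[h=a] T) → 2

|E| = 2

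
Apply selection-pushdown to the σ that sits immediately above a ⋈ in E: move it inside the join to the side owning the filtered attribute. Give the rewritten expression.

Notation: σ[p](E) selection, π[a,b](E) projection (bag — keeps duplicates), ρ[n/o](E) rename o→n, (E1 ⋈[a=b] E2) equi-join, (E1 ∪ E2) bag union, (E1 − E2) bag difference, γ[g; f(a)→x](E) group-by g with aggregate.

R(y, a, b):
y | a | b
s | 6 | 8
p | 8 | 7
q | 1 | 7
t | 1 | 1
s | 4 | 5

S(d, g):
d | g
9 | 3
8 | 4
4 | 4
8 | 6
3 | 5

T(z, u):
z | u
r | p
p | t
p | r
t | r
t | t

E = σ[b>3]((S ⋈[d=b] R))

σ filters on b, owned by the right side.
E' = (S ⋈[d=b] σ[b>3](R))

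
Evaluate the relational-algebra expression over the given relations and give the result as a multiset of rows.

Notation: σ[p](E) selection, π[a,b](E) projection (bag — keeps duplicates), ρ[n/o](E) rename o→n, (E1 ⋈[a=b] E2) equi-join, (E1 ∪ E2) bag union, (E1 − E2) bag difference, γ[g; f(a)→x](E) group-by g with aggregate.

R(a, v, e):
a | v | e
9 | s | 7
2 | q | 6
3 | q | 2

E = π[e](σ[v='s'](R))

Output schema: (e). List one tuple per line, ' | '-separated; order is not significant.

Per-node cardinality:
  R → 3
  σ[v='s'](R) → 1
  π[e](σ[v='s'](R)) → 1

== RESULT ==
e
7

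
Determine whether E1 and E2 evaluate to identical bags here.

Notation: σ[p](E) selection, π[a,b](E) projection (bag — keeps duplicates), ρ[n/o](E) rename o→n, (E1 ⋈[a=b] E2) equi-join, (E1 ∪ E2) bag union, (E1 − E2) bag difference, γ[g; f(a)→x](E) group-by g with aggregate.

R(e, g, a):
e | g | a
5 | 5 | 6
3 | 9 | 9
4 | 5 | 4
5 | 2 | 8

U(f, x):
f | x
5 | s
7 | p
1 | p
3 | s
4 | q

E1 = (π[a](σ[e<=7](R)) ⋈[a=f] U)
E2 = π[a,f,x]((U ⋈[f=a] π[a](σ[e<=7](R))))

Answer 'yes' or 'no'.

E1 per-node cardinality:
  R → 4
  σ[e<=7](R) → 4
  π[a](σ[e<=7](R)) → 4
  U → 5
  (π[a](σ[e<=7](R)) ⋈[a=f] U) → 1
E2 per-node cardinality:
  U → 5
  R → 4
  σ[e<=7](R) → 4
  π[a](σ[e<=7](R)) → 4
  (U ⋈[f=a] π[a](σ[e<=7](R))) → 1
  π[a,f,x]((U ⋈[f=a] π[a](σ[e<=7](R)))) → 1

E1 and E2 produce the same multiset:
a | f | x
4 | 4 | q

yes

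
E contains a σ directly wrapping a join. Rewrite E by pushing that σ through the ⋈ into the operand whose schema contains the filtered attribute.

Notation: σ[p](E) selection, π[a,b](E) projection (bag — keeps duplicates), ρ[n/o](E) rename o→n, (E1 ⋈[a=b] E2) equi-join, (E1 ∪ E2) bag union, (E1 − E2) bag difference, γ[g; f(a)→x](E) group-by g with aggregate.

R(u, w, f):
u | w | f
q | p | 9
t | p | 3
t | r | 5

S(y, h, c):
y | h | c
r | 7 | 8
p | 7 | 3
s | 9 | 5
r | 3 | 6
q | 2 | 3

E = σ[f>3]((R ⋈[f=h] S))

σ filters on f, owned by the left side.
E' = (σ[f>3](R) ⋈[f=h] S)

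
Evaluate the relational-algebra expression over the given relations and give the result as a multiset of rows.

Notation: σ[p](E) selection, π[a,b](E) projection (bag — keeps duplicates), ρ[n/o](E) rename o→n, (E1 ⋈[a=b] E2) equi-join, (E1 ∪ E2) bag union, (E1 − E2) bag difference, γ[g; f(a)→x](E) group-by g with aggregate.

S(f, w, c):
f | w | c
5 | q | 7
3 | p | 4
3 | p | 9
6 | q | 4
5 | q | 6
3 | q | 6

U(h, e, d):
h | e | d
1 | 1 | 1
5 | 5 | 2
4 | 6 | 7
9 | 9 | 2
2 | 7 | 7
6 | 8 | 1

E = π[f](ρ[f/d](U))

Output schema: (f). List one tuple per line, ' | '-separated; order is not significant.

Row counts bottom-up:
  U → 6
  ρ[f/d](U) → 6
  π[f](ρ[f/d](U)) → 6

== RESULT ==
f
1
1
2
2
7
7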